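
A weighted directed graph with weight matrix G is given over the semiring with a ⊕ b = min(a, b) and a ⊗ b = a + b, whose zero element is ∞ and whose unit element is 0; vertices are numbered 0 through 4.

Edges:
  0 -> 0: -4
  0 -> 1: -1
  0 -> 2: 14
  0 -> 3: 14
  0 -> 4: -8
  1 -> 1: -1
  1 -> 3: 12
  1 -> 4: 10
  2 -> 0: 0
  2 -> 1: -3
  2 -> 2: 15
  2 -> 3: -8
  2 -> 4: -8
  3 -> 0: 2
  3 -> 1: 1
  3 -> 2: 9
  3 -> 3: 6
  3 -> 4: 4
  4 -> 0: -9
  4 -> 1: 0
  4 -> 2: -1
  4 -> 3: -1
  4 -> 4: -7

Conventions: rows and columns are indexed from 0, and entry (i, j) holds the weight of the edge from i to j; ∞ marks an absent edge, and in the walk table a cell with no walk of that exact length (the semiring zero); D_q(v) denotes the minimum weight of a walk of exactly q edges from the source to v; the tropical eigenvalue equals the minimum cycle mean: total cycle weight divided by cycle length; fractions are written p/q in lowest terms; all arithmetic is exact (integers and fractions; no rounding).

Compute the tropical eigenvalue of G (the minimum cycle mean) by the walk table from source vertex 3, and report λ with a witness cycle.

q=0: [∞, ∞, ∞, 0, ∞]
q=1: [2, 1, 9, 6, 4]
q=2: [-5, 0, 3, 1, -6]
q=3: [-15, -6, -7, -7, -13]
q=4: [-22, -16, -14, -15, -23]
q=5: [-32, -23, -24, -24, -30]
Optimal cycle mean attained by: cycle 0->4->0, total (-8) + (-9), length 2.
Answer: λ = -17/2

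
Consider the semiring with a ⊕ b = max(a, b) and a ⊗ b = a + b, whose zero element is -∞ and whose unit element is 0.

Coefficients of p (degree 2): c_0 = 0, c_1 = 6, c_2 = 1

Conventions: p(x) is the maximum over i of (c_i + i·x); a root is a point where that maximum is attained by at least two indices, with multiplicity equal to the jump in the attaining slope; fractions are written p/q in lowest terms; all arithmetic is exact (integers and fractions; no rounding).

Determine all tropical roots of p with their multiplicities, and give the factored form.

hull edge (i=0, c=0) to (i=1, c=6): slope 6, span 1
hull edge (i=1, c=6) to (i=2, c=1): slope -5, span 1
Factored form: p(x) = 1 ⊗ (x ⊕ (-6)) ⊗ (x ⊕ 5)
Answer: roots = -6 (mult 1), 5 (mult 1)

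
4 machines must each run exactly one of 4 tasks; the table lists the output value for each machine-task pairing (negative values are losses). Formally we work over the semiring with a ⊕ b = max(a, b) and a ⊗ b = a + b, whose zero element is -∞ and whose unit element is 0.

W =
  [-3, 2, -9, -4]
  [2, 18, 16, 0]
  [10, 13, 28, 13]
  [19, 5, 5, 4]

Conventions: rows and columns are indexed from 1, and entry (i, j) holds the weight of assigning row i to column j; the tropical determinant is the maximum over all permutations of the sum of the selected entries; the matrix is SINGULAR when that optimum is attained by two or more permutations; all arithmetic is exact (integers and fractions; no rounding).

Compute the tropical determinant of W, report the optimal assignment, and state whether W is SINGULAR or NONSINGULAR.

σ = (1, 2, 3, 4): (-3) + 18 + 28 + 4 = 47
σ = (1, 2, 4, 3): (-3) + 18 + 13 + 5 = 33
σ = (1, 3, 2, 4): (-3) + 16 + 13 + 4 = 30
σ = (1, 3, 4, 2): (-3) + 16 + 13 + 5 = 31
σ = (1, 4, 2, 3): (-3) + 0 + 13 + 5 = 15
σ = (1, 4, 3, 2): (-3) + 0 + 28 + 5 = 30
σ = (2, 1, 3, 4): 2 + 2 + 28 + 4 = 36
σ = (2, 1, 4, 3): 2 + 2 + 13 + 5 = 22
σ = (2, 3, 1, 4): 2 + 16 + 10 + 4 = 32
σ = (2, 3, 4, 1): 2 + 16 + 13 + 19 = 50
σ = (2, 4, 1, 3): 2 + 0 + 10 + 5 = 17
σ = (2, 4, 3, 1): 2 + 0 + 28 + 19 = 49
σ = (3, 1, 2, 4): (-9) + 2 + 13 + 4 = 10
σ = (3, 1, 4, 2): (-9) + 2 + 13 + 5 = 11
σ = (3, 2, 1, 4): (-9) + 18 + 10 + 4 = 23
σ = (3, 2, 4, 1): (-9) + 18 + 13 + 19 = 41
σ = (3, 4, 1, 2): (-9) + 0 + 10 + 5 = 6
σ = (3, 4, 2, 1): (-9) + 0 + 13 + 19 = 23
σ = (4, 1, 2, 3): (-4) + 2 + 13 + 5 = 16
σ = (4, 1, 3, 2): (-4) + 2 + 28 + 5 = 31
σ = (4, 2, 1, 3): (-4) + 18 + 10 + 5 = 29
σ = (4, 2, 3, 1): (-4) + 18 + 28 + 19 = 61
σ = (4, 3, 1, 2): (-4) + 16 + 10 + 5 = 27
σ = (4, 3, 2, 1): (-4) + 16 + 13 + 19 = 44
Optimal value attained by: σ = (4, 2, 3, 1).
Answer: det⊕(W) = 61; verdict: NONSINGULAR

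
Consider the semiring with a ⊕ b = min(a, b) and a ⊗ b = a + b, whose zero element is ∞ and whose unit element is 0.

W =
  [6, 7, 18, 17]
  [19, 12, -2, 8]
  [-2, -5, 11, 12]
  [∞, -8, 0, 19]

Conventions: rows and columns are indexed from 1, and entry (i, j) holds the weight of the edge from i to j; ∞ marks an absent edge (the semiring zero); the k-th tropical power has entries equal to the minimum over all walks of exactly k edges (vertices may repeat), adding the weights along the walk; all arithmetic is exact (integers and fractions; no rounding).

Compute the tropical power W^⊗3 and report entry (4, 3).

W^⊗2:
  [12, 9, 5, 15]
  [-4, -7, 8, 10]
  [4, 4, -7, 3]
  [-2, -5, -10, 0]
W^⊗3:
  [3, 0, 7, 17]
  [2, 2, -9, 1]
  [-9, -12, 2, 5]
  [-12, -15, -7, 2]
Key observation: the optimum is the walk 4->3->2->3, with weight 0 + (-5) + (-2) = -7.
Optimal value attained by: walk 4->3->2->3.
Answer: (W^⊗3)[4][3] = -7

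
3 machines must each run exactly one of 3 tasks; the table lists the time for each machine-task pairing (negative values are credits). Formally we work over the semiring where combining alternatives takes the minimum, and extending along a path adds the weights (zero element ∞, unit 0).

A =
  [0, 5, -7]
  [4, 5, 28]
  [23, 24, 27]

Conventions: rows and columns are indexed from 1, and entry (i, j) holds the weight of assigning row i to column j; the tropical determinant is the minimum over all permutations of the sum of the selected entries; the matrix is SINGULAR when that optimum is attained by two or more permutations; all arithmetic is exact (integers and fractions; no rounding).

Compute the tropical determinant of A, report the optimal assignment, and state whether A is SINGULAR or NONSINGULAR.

σ = (1, 2, 3): 0 + 5 + 27 = 32
σ = (1, 3, 2): 0 + 28 + 24 = 52
σ = (2, 1, 3): 5 + 4 + 27 = 36
σ = (2, 3, 1): 5 + 28 + 23 = 56
σ = (3, 1, 2): (-7) + 4 + 24 = 21
σ = (3, 2, 1): (-7) + 5 + 23 = 21
Optimal value attained by: σ = (3, 1, 2).
Answer: det⊕(A) = 21; verdict: SINGULAR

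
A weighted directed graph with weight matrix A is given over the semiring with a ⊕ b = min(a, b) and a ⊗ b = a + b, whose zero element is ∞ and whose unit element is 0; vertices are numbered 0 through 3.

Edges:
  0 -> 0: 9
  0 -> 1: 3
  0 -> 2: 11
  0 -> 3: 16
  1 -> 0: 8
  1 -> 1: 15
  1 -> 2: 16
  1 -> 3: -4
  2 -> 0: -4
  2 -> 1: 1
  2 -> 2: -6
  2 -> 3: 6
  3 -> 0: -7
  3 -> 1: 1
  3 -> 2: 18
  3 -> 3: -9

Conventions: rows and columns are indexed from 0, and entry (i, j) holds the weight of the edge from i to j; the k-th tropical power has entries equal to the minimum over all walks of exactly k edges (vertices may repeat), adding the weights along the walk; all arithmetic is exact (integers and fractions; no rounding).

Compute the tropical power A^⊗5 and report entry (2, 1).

A^⊗2:
  [7, 12, 5, -1]
  [-11, -3, 10, -13]
  [-10, -5, -12, -3]
  [-16, -8, 4, -18]
A^⊗3:
  [-8, 0, -1, -10]
  [-20, -12, 0, -22]
  [-16, -11, -18, -12]
  [-25, -17, -5, -27]
A^⊗4:
  [-17, -9, -7, -19]
  [-29, -21, -9, -31]
  [-22, -17, -24, -21]
  [-34, -26, -14, -36]
A^⊗5:
  [-26, -18, -13, -28]
  [-38, -30, -18, -40]
  [-28, -23, -30, -30]
  [-43, -35, -23, -45]
Key observation: the optimum is the walk 2->2->2->2->2->1, with weight (-6) + (-6) + (-6) + (-6) + 1 = -23.
Optimal value attained by: walk 2->2->2->2->2->1.
Answer: (A^⊗5)[2][1] = -23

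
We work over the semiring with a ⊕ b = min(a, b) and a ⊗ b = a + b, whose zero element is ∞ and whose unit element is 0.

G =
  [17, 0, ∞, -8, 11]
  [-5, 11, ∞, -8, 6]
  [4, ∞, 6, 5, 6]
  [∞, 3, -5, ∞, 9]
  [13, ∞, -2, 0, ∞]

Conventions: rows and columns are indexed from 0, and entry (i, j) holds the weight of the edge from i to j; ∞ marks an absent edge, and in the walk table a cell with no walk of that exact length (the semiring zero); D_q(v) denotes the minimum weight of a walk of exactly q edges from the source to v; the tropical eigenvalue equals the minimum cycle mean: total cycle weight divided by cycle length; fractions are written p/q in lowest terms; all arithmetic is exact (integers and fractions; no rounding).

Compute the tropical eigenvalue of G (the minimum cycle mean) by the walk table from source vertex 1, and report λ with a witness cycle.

q=0: [∞, 0, ∞, ∞, ∞]
q=1: [-5, 11, ∞, -8, 6]
q=2: [6, -5, -13, -13, 1]
q=3: [-10, -10, -18, -13, -7]
q=4: [-15, -10, -18, -18, -12]
q=5: [-15, -15, -23, -23, -12]
Optimal cycle mean attained by: cycle 0->3->1->0, total (-8) + 3 + (-5), length 3.
Answer: λ = -10/3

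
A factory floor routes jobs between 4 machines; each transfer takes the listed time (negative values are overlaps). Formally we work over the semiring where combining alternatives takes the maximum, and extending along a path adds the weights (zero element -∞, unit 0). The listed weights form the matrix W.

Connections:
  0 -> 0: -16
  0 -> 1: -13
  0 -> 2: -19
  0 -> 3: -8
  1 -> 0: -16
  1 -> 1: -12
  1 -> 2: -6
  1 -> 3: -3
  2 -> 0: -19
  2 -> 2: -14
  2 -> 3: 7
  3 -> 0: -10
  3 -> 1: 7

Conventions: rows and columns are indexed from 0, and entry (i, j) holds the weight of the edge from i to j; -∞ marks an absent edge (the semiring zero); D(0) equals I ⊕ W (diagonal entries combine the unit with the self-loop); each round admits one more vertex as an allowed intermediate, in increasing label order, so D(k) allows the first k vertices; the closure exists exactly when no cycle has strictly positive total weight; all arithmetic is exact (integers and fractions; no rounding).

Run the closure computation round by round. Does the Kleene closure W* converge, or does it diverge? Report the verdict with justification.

D(0):
  [0, -13, -19, -8]
  [-16, 0, -6, -3]
  [-19, -∞, 0, 7]
  [-10, 7, -∞, 0]
D(1):
  [0, -13, -19, -8]
  [-16, 0, -6, -3]
  [-19, -32, 0, 7]
  [-10, 7, -29, 0]
Detection: at round 2, diagonal entry (3, 3) turns strictly positive.
Key observation: the cycle 3->1->3 has total weight 7 + (-3), which is strictly positive.
Answer: DIVERGES — positive cycle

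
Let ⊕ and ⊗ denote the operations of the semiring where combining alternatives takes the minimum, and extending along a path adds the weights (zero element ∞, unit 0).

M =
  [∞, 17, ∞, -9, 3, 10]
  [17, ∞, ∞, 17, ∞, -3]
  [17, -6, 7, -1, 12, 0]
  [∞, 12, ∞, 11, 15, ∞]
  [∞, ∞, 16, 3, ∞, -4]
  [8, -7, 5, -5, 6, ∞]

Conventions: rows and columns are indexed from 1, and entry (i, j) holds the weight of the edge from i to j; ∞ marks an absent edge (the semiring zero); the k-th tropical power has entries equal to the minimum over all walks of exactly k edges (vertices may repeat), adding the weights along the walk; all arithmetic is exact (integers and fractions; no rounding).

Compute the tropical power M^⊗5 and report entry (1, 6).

M^⊗2:
  [18, 3, 15, 2, 6, -1]
  [5, -10, 2, -8, 3, 27]
  [8, -7, 5, -5, 6, -9]
  [29, 23, 31, 18, 26, 9]
  [4, -11, 1, -9, 2, 16]
  [10, -1, 12, -1, 10, -10]
M^⊗3:
  [7, -8, 4, -6, 5, 0]
  [7, -4, 9, -4, 7, -13]
  [-1, -16, -4, -14, -3, -10]
  [17, 2, 14, 4, 15, 20]
  [6, -5, 8, -5, 6, -14]
  [-2, -17, -5, -15, -4, -4]
M^⊗4:
  [8, -7, 5, -5, 6, -11]
  [-5, -20, -8, -18, -7, -7]
  [-2, -17, -5, -15, -4, -19]
  [19, 8, 21, 8, 19, -1]
  [-6, -21, -9, -19, -8, -8]
  [0, -11, 1, -11, 0, -20]
M^⊗5:
  [-3, -18, -6, -16, -5, -10]
  [-3, -14, -2, -14, -3, -23]
  [-11, -26, -14, -24, -13, -20]
  [7, -8, 4, -6, 5, 5]
  [-4, -15, -3, -15, -4, -24]
  [-12, -27, -15, -25, -14, -14]
Key observation: the optimum is the walk 1->4->2->6->2->6, with weight (-9) + 12 + (-3) + (-7) + (-3) = -10.
Optimal value attained by: walk 1->4->2->6->2->6.
Answer: (M^⊗5)[1][6] = -10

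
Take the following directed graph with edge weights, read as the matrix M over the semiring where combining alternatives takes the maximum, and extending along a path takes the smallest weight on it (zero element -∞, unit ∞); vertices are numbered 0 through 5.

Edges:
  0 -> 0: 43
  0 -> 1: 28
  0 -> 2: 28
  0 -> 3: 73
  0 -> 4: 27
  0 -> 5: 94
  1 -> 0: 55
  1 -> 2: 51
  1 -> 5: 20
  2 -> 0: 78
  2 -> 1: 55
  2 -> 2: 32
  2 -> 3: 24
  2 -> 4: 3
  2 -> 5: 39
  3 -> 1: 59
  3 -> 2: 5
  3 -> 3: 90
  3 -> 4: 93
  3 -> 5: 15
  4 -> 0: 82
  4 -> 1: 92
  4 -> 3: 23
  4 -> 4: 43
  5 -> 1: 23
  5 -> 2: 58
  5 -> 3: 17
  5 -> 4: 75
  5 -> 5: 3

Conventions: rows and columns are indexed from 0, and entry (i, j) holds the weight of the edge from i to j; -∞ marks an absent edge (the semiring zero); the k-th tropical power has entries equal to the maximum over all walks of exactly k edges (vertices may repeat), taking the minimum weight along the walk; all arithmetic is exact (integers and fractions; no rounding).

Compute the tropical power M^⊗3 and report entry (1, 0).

M^⊗2:
  [43, 59, 58, 73, 75, 43]
  [51, 51, 32, 55, 27, 55]
  [55, 32, 51, 73, 39, 78]
  [82, 92, 51, 90, 90, 20]
  [55, 43, 51, 73, 43, 82]
  [75, 75, 32, 24, 43, 39]
M^⊗3:
  [75, 75, 51, 73, 73, 43]
  [51, 55, 55, 55, 55, 51]
  [51, 59, 58, 73, 75, 55]
  [82, 90, 51, 90, 90, 82]
  [51, 59, 58, 73, 75, 55]
  [55, 43, 51, 73, 43, 75]
Key observation: the optimum is the walk 1->2->1->0, with weight 51 min 55 min 55 = 51.
Optimal value attained by: walk 1->2->1->0.
Answer: (M^⊗3)[1][0] = 51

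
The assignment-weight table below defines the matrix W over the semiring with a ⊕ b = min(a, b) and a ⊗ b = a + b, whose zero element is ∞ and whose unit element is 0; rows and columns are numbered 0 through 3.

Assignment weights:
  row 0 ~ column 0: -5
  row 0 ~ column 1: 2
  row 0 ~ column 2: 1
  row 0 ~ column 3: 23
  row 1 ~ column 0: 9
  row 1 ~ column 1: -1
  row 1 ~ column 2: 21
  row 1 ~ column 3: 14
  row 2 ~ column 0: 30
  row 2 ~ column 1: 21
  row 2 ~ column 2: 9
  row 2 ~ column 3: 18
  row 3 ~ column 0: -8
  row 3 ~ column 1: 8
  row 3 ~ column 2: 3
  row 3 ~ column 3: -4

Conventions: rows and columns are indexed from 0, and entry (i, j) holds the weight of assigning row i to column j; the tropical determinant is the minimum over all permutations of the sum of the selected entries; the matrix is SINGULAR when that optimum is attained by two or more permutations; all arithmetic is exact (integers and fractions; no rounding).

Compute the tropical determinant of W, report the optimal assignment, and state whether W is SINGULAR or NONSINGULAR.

σ = (0, 1, 2, 3): (-5) + (-1) + 9 + (-4) = -1
σ = (0, 1, 3, 2): (-5) + (-1) + 18 + 3 = 15
σ = (0, 2, 1, 3): (-5) + 21 + 21 + (-4) = 33
σ = (0, 2, 3, 1): (-5) + 21 + 18 + 8 = 42
σ = (0, 3, 1, 2): (-5) + 14 + 21 + 3 = 33
σ = (0, 3, 2, 1): (-5) + 14 + 9 + 8 = 26
σ = (1, 0, 2, 3): 2 + 9 + 9 + (-4) = 16
σ = (1, 0, 3, 2): 2 + 9 + 18 + 3 = 32
σ = (1, 2, 0, 3): 2 + 21 + 30 + (-4) = 49
σ = (1, 2, 3, 0): 2 + 21 + 18 + (-8) = 33
σ = (1, 3, 0, 2): 2 + 14 + 30 + 3 = 49
σ = (1, 3, 2, 0): 2 + 14 + 9 + (-8) = 17
σ = (2, 0, 1, 3): 1 + 9 + 21 + (-4) = 27
σ = (2, 0, 3, 1): 1 + 9 + 18 + 8 = 36
σ = (2, 1, 0, 3): 1 + (-1) + 30 + (-4) = 26
σ = (2, 1, 3, 0): 1 + (-1) + 18 + (-8) = 10
σ = (2, 3, 0, 1): 1 + 14 + 30 + 8 = 53
σ = (2, 3, 1, 0): 1 + 14 + 21 + (-8) = 28
σ = (3, 0, 1, 2): 23 + 9 + 21 + 3 = 56
σ = (3, 0, 2, 1): 23 + 9 + 9 + 8 = 49
σ = (3, 1, 0, 2): 23 + (-1) + 30 + 3 = 55
σ = (3, 1, 2, 0): 23 + (-1) + 9 + (-8) = 23
σ = (3, 2, 0, 1): 23 + 21 + 30 + 8 = 82
σ = (3, 2, 1, 0): 23 + 21 + 21 + (-8) = 57
Optimal value attained by: σ = (0, 1, 2, 3).
Answer: det⊕(W) = -1; verdict: NONSINGULAR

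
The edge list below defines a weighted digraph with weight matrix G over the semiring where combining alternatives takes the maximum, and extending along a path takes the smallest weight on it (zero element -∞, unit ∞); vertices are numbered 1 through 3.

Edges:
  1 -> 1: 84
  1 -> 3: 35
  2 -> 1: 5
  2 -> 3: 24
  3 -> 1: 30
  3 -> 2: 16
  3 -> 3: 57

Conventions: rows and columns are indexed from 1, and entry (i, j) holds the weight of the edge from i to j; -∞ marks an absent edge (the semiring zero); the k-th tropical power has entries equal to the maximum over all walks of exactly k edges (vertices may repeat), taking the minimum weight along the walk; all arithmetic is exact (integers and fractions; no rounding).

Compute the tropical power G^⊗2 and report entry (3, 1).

G^⊗2:
  [84, 16, 35]
  [24, 16, 24]
  [30, 16, 57]
Key observation: the optimum is the walk 3->1->1, with weight 30 min 84 = 30.
Optimal value attained by: walk 3->1->1.
Answer: (G^⊗2)[3][1] = 30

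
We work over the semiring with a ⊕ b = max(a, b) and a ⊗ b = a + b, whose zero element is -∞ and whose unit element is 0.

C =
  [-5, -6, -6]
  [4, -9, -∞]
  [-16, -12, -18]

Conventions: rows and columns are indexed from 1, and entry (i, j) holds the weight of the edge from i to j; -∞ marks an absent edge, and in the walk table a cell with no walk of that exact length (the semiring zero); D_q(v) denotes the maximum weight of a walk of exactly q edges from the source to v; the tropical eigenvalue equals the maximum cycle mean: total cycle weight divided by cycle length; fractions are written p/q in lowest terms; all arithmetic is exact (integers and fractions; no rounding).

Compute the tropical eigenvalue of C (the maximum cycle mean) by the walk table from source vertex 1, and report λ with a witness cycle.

q=0: [0, -∞, -∞]
q=1: [-5, -6, -6]
q=2: [-2, -11, -11]
q=3: [-7, -8, -8]
Optimal cycle mean attained by: cycle 1->2->1, total (-6) + 4, length 2.
Answer: λ = -1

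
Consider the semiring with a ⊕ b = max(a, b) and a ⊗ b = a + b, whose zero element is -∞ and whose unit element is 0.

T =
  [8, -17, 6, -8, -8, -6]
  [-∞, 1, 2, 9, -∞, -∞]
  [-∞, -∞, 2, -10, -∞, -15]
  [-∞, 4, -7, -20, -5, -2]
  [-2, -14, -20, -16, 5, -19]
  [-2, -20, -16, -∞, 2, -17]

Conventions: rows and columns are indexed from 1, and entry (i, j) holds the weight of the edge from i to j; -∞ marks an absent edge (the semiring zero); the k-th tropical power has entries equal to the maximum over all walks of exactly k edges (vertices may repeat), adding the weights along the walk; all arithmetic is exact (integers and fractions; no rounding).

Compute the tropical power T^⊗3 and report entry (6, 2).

T^⊗2:
  [16, -4, 14, 0, 0, 2]
  [-∞, 13, 4, 10, 4, 7]
  [-17, -6, 4, -8, -13, -12]
  [-4, 5, 6, 13, 0, -19]
  [6, -9, 4, -5, 10, -8]
  [6, -12, 4, -10, 7, -8]
T^⊗3:
  [24, 4, 22, 8, 8, 10]
  [5, 14, 15, 22, 9, 8]
  [-9, -4, 6, 3, -8, -10]
  [4, 17, 8, 14, 8, 11]
  [14, -1, 12, 0, 15, 0]
  [14, -6, 12, -2, 12, 0]
Key observation: the optimum is the walk 6->1->4->2, with weight (-2) + (-8) + 4 = -6.
Optimal value attained by: walk 6->1->4->2.
Answer: (T^⊗3)[6][2] = -6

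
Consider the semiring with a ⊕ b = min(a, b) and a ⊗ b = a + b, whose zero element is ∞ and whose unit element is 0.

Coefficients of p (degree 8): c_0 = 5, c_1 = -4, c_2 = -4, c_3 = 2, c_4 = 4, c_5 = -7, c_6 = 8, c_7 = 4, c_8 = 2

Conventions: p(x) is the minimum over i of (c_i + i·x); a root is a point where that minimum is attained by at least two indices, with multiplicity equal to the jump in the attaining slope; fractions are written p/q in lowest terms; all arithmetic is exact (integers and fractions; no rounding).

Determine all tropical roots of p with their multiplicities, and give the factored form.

hull edge (i=0, c=5) to (i=1, c=-4): slope -9, span 1
hull edge (i=1, c=-4) to (i=5, c=-7): slope -3/4, span 4
hull edge (i=5, c=-7) to (i=8, c=2): slope 3, span 3
Factored form: p(x) = 2 ⊗ (x ⊕ (-3)) ⊗ (x ⊕ (-3)) ⊗ (x ⊕ (-3)) ⊗ (x ⊕ 3/4) ⊗ (x ⊕ 3/4) ⊗ (x ⊕ 3/4) ⊗ (x ⊕ 3/4) ⊗ (x ⊕ 9)
Answer: roots = -3 (mult 3), 3/4 (mult 4), 9 (mult 1)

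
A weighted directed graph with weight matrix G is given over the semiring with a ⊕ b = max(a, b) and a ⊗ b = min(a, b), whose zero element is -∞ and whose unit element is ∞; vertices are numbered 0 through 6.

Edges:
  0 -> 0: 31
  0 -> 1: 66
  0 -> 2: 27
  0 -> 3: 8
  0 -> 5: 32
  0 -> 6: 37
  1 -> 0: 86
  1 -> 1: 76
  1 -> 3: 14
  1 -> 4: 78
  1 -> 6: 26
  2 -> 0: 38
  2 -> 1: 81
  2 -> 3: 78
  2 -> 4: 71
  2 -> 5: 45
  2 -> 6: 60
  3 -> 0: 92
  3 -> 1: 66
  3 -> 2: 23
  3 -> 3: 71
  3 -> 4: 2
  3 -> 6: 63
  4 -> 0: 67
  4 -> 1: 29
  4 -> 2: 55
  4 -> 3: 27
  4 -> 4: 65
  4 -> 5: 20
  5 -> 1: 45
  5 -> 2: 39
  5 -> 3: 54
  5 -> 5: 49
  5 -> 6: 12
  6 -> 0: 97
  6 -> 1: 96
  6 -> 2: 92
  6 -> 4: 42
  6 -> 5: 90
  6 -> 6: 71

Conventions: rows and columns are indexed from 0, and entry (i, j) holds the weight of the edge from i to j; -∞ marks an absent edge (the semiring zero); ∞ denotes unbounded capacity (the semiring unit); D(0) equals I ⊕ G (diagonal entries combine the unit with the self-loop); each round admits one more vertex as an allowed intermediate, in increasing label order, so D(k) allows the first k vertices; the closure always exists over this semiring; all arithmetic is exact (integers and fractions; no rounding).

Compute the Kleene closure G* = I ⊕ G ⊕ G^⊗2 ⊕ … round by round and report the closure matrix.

D(0):
  [∞, 66, 27, 8, -∞, 32, 37]
  [86, ∞, -∞, 14, 78, -∞, 26]
  [38, 81, ∞, 78, 71, 45, 60]
  [92, 66, 23, ∞, 2, -∞, 63]
  [67, 29, 55, 27, ∞, 20, -∞]
  [-∞, 45, 39, 54, -∞, ∞, 12]
  [97, 96, 92, -∞, 42, 90, ∞]
D(1):
  [∞, 66, 27, 8, -∞, 32, 37]
  [86, ∞, 27, 14, 78, 32, 37]
  [38, 81, ∞, 78, 71, 45, 60]
  [92, 66, 27, ∞, 2, 32, 63]
  [67, 66, 55, 27, ∞, 32, 37]
  [-∞, 45, 39, 54, -∞, ∞, 12]
  [97, 96, 92, 8, 42, 90, ∞]
D(2):
  [∞, 66, 27, 14, 66, 32, 37]
  [86, ∞, 27, 14, 78, 32, 37]
  [81, 81, ∞, 78, 78, 45, 60]
  [92, 66, 27, ∞, 66, 32, 63]
  [67, 66, 55, 27, ∞, 32, 37]
  [45, 45, 39, 54, 45, ∞, 37]
  [97, 96, 92, 14, 78, 90, ∞]
D(3):
  [∞, 66, 27, 27, 66, 32, 37]
  [86, ∞, 27, 27, 78, 32, 37]
  [81, 81, ∞, 78, 78, 45, 60]
  [92, 66, 27, ∞, 66, 32, 63]
  [67, 66, 55, 55, ∞, 45, 55]
  [45, 45, 39, 54, 45, ∞, 39]
  [97, 96, 92, 78, 78, 90, ∞]
D(4):
  [∞, 66, 27, 27, 66, 32, 37]
  [86, ∞, 27, 27, 78, 32, 37]
  [81, 81, ∞, 78, 78, 45, 63]
  [92, 66, 27, ∞, 66, 32, 63]
  [67, 66, 55, 55, ∞, 45, 55]
  [54, 54, 39, 54, 54, ∞, 54]
  [97, 96, 92, 78, 78, 90, ∞]
D(5):
  [∞, 66, 55, 55, 66, 45, 55]
  [86, ∞, 55, 55, 78, 45, 55]
  [81, 81, ∞, 78, 78, 45, 63]
  [92, 66, 55, ∞, 66, 45, 63]
  [67, 66, 55, 55, ∞, 45, 55]
  [54, 54, 54, 54, 54, ∞, 54]
  [97, 96, 92, 78, 78, 90, ∞]
D(6):
  [∞, 66, 55, 55, 66, 45, 55]
  [86, ∞, 55, 55, 78, 45, 55]
  [81, 81, ∞, 78, 78, 45, 63]
  [92, 66, 55, ∞, 66, 45, 63]
  [67, 66, 55, 55, ∞, 45, 55]
  [54, 54, 54, 54, 54, ∞, 54]
  [97, 96, 92, 78, 78, 90, ∞]
D(7):
  [∞, 66, 55, 55, 66, 55, 55]
  [86, ∞, 55, 55, 78, 55, 55]
  [81, 81, ∞, 78, 78, 63, 63]
  [92, 66, 63, ∞, 66, 63, 63]
  [67, 66, 55, 55, ∞, 55, 55]
  [54, 54, 54, 54, 54, ∞, 54]
  [97, 96, 92, 78, 78, 90, ∞]
Answer: G* = [[∞, 66, 55, 55, 66, 55, 55], [86, ∞, 55, 55, 78, 55, 55], [81, 81, ∞, 78, 78, 63, 63], [92, 66, 63, ∞, 66, 63, 63], [67, 66, 55, 55, ∞, 55, 55], [54, 54, 54, 54, 54, ∞, 54], [97, 96, 92, 78, 78, 90, ∞]]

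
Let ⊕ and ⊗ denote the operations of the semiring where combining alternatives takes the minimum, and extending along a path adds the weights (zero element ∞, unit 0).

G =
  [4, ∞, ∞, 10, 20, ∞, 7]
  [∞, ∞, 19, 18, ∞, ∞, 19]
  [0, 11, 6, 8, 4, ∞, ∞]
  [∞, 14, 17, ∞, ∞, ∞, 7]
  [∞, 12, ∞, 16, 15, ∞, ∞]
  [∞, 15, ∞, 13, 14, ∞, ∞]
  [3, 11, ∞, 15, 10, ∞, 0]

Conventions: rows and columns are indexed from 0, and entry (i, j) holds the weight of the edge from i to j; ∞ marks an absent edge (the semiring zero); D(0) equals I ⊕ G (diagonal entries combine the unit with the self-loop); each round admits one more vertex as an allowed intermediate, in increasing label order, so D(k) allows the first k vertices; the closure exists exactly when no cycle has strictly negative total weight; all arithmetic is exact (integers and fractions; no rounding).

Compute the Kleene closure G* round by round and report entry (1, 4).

D(0):
  [0, ∞, ∞, 10, 20, ∞, 7]
  [∞, 0, 19, 18, ∞, ∞, 19]
  [0, 11, 0, 8, 4, ∞, ∞]
  [∞, 14, 17, 0, ∞, ∞, 7]
  [∞, 12, ∞, 16, 0, ∞, ∞]
  [∞, 15, ∞, 13, 14, 0, ∞]
  [3, 11, ∞, 15, 10, ∞, 0]
D(1):
  [0, ∞, ∞, 10, 20, ∞, 7]
  [∞, 0, 19, 18, ∞, ∞, 19]
  [0, 11, 0, 8, 4, ∞, 7]
  [∞, 14, 17, 0, ∞, ∞, 7]
  [∞, 12, ∞, 16, 0, ∞, ∞]
  [∞, 15, ∞, 13, 14, 0, ∞]
  [3, 11, ∞, 13, 10, ∞, 0]
D(2):
  [0, ∞, ∞, 10, 20, ∞, 7]
  [∞, 0, 19, 18, ∞, ∞, 19]
  [0, 11, 0, 8, 4, ∞, 7]
  [∞, 14, 17, 0, ∞, ∞, 7]
  [∞, 12, 31, 16, 0, ∞, 31]
  [∞, 15, 34, 13, 14, 0, 34]
  [3, 11, 30, 13, 10, ∞, 0]
D(3):
  [0, ∞, ∞, 10, 20, ∞, 7]
  [19, 0, 19, 18, 23, ∞, 19]
  [0, 11, 0, 8, 4, ∞, 7]
  [17, 14, 17, 0, 21, ∞, 7]
  [31, 12, 31, 16, 0, ∞, 31]
  [34, 15, 34, 13, 14, 0, 34]
  [3, 11, 30, 13, 10, ∞, 0]
D(4):
  [0, 24, 27, 10, 20, ∞, 7]
  [19, 0, 19, 18, 23, ∞, 19]
  [0, 11, 0, 8, 4, ∞, 7]
  [17, 14, 17, 0, 21, ∞, 7]
  [31, 12, 31, 16, 0, ∞, 23]
  [30, 15, 30, 13, 14, 0, 20]
  [3, 11, 30, 13, 10, ∞, 0]
D(5):
  [0, 24, 27, 10, 20, ∞, 7]
  [19, 0, 19, 18, 23, ∞, 19]
  [0, 11, 0, 8, 4, ∞, 7]
  [17, 14, 17, 0, 21, ∞, 7]
  [31, 12, 31, 16, 0, ∞, 23]
  [30, 15, 30, 13, 14, 0, 20]
  [3, 11, 30, 13, 10, ∞, 0]
D(6):
  [0, 24, 27, 10, 20, ∞, 7]
  [19, 0, 19, 18, 23, ∞, 19]
  [0, 11, 0, 8, 4, ∞, 7]
  [17, 14, 17, 0, 21, ∞, 7]
  [31, 12, 31, 16, 0, ∞, 23]
  [30, 15, 30, 13, 14, 0, 20]
  [3, 11, 30, 13, 10, ∞, 0]
D(7):
  [0, 18, 27, 10, 17, ∞, 7]
  [19, 0, 19, 18, 23, ∞, 19]
  [0, 11, 0, 8, 4, ∞, 7]
  [10, 14, 17, 0, 17, ∞, 7]
  [26, 12, 31, 16, 0, ∞, 23]
  [23, 15, 30, 13, 14, 0, 20]
  [3, 11, 30, 13, 10, ∞, 0]
Answer: G*[1][4] = 23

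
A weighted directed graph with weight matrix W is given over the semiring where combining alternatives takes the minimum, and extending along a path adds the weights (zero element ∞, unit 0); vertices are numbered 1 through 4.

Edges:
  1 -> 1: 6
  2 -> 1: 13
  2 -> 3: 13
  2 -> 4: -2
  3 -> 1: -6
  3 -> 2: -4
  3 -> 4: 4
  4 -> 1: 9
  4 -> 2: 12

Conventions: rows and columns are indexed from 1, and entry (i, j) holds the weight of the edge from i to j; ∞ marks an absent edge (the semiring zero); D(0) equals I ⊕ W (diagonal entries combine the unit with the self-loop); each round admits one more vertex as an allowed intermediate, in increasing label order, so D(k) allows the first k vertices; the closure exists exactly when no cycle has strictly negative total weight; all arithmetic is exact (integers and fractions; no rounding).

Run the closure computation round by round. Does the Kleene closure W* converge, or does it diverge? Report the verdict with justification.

D(0):
  [0, ∞, ∞, ∞]
  [13, 0, 13, -2]
  [-6, -4, 0, 4]
  [9, 12, ∞, 0]
D(1):
  [0, ∞, ∞, ∞]
  [13, 0, 13, -2]
  [-6, -4, 0, 4]
  [9, 12, ∞, 0]
D(2):
  [0, ∞, ∞, ∞]
  [13, 0, 13, -2]
  [-6, -4, 0, -6]
  [9, 12, 25, 0]
D(3):
  [0, ∞, ∞, ∞]
  [7, 0, 13, -2]
  [-6, -4, 0, -6]
  [9, 12, 25, 0]
D(4):
  [0, ∞, ∞, ∞]
  [7, 0, 13, -2]
  [-6, -4, 0, -6]
  [9, 12, 25, 0]
Key observation: every diagonal entry stays at the unit through all rounds, so no improving cycle exists.
Answer: CONVERGES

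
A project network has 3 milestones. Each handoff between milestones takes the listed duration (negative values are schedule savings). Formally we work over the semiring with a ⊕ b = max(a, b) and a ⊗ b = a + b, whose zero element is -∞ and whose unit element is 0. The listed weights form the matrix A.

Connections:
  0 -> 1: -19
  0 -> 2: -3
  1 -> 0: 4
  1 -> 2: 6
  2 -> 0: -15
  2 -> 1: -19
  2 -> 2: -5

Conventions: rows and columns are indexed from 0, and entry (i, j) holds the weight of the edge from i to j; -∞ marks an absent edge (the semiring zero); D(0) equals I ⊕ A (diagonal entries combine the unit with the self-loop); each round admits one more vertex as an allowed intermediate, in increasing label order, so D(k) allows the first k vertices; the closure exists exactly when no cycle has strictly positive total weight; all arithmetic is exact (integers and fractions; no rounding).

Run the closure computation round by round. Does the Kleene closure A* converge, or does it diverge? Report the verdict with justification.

D(0):
  [0, -19, -3]
  [4, 0, 6]
  [-15, -19, 0]
D(1):
  [0, -19, -3]
  [4, 0, 6]
  [-15, -19, 0]
D(2):
  [0, -19, -3]
  [4, 0, 6]
  [-15, -19, 0]
D(3):
  [0, -19, -3]
  [4, 0, 6]
  [-15, -19, 0]
Key observation: every diagonal entry stays at the unit through all rounds, so no improving cycle exists.
Answer: CONVERGES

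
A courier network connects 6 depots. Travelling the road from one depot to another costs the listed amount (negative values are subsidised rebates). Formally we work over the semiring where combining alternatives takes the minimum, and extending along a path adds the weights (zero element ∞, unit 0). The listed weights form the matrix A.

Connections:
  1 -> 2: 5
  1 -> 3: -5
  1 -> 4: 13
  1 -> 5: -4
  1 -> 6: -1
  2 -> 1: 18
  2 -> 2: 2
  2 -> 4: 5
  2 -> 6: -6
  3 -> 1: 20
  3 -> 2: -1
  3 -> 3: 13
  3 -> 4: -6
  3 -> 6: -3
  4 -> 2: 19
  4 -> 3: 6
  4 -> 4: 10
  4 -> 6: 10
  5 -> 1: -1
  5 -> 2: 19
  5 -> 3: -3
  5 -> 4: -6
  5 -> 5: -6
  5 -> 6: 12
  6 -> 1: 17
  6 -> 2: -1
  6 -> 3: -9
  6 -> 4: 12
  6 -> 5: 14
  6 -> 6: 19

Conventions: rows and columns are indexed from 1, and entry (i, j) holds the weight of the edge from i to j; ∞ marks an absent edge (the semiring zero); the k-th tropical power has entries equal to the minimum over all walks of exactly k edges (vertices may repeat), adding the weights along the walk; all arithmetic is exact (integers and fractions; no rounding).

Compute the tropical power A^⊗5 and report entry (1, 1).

A^⊗2:
  [-5, -6, -10, -11, -10, -8]
  [11, -7, -15, 6, 8, -4]
  [14, -4, -12, 4, 11, -7]
  [26, 5, 1, 0, 24, 3]
  [-7, -4, -9, -12, -12, -6]
  [11, -10, 4, -15, 8, -12]
A^⊗3:
  [-11, -11, -17, -16, -16, -13]
  [5, -16, -13, -21, 2, -18]
  [8, -13, -16, -18, 5, -15]
  [20, 0, -6, -5, 17, -2]
  [-13, -10, -15, -18, -18, -12]
  [5, -13, -21, -5, 2, -16]
A^⊗4:
  [-17, -18, -22, -23, -22, -20]
  [-1, -19, -27, -19, -4, -22]
  [2, -17, -24, -22, -1, -19]
  [14, -7, -11, -12, 11, -9]
  [-19, -16, -21, -24, -24, -18]
  [-1, -22, -25, -27, -4, -24]
A^⊗5:
  [-23, -23, -29, -28, -28, -25]
  [-7, -28, -31, -33, -10, -30]
  [-4, -25, -28, -30, -7, -27]
  [8, -12, -18, -17, 5, -14]
  [-25, -22, -27, -30, -30, -24]
  [-7, -26, -33, -31, -10, -28]
Key observation: the optimum is the walk 1->5->5->5->5->1, with weight (-4) + (-6) + (-6) + (-6) + (-1) = -23.
Optimal value attained by: walk 1->5->5->5->5->1.
Answer: (A^⊗5)[1][1] = -23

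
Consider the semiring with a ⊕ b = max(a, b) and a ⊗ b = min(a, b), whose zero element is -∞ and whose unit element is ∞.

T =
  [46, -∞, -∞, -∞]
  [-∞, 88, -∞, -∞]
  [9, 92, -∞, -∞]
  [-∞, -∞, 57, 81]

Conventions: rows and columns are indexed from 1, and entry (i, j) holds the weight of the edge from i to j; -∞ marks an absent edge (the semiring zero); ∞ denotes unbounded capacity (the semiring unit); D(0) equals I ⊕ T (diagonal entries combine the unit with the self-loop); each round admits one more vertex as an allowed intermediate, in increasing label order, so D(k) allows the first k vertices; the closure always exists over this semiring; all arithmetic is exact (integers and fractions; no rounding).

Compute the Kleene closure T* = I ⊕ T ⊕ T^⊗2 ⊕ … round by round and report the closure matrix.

D(0):
  [∞, -∞, -∞, -∞]
  [-∞, ∞, -∞, -∞]
  [9, 92, ∞, -∞]
  [-∞, -∞, 57, ∞]
D(1):
  [∞, -∞, -∞, -∞]
  [-∞, ∞, -∞, -∞]
  [9, 92, ∞, -∞]
  [-∞, -∞, 57, ∞]
D(2):
  [∞, -∞, -∞, -∞]
  [-∞, ∞, -∞, -∞]
  [9, 92, ∞, -∞]
  [-∞, -∞, 57, ∞]
D(3):
  [∞, -∞, -∞, -∞]
  [-∞, ∞, -∞, -∞]
  [9, 92, ∞, -∞]
  [9, 57, 57, ∞]
D(4):
  [∞, -∞, -∞, -∞]
  [-∞, ∞, -∞, -∞]
  [9, 92, ∞, -∞]
  [9, 57, 57, ∞]
Answer: T* = [[∞, -∞, -∞, -∞], [-∞, ∞, -∞, -∞], [9, 92, ∞, -∞], [9, 57, 57, ∞]]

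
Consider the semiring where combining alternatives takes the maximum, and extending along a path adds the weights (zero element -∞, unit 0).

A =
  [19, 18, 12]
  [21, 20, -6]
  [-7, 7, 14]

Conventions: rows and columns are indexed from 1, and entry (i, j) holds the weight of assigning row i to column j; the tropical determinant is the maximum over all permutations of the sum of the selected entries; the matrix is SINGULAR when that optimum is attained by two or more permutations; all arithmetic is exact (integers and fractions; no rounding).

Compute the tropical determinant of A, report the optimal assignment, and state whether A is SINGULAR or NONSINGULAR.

σ = (1, 2, 3): 19 + 20 + 14 = 53
σ = (1, 3, 2): 19 + (-6) + 7 = 20
σ = (2, 1, 3): 18 + 21 + 14 = 53
σ = (2, 3, 1): 18 + (-6) + (-7) = 5
σ = (3, 1, 2): 12 + 21 + 7 = 40
σ = (3, 2, 1): 12 + 20 + (-7) = 25
Optimal value attained by: σ = (1, 2, 3).
Answer: det⊕(A) = 53; verdict: SINGULAR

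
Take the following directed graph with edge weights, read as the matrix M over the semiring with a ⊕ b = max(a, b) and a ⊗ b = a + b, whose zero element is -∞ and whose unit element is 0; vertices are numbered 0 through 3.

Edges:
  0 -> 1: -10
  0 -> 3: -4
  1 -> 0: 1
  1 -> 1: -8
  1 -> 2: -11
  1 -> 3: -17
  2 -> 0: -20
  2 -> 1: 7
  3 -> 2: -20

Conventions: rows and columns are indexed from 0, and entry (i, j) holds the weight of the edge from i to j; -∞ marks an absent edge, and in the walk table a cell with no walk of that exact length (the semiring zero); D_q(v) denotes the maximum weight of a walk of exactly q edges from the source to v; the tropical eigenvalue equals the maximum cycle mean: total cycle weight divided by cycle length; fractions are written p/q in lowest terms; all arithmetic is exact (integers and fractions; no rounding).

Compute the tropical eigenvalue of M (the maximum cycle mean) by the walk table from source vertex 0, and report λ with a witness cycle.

q=0: [0, -∞, -∞, -∞]
q=1: [-∞, -10, -∞, -4]
q=2: [-9, -18, -21, -27]
q=3: [-17, -14, -29, -13]
q=4: [-13, -22, -25, -21]
Optimal cycle mean attained by: cycle 1->2->1, total (-11) + 7, length 2.
Answer: λ = -2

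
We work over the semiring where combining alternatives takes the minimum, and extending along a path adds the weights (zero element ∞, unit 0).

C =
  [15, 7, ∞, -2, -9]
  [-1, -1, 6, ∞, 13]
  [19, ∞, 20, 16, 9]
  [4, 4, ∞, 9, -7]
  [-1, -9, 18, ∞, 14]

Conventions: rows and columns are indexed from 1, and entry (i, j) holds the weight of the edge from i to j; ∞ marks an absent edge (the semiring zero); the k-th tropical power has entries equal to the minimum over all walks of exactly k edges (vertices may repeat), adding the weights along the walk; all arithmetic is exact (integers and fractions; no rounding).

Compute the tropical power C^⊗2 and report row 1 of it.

C^⊗2:
  [-10, -18, 9, 7, -9]
  [-2, -2, 5, -3, -10]
  [8, 0, 27, 17, 9]
  [-8, -16, 10, 2, -5]
  [-10, -10, -3, -3, -10]
Answer: row 1 of C^⊗2 = [-10, -18, 9, 7, -9]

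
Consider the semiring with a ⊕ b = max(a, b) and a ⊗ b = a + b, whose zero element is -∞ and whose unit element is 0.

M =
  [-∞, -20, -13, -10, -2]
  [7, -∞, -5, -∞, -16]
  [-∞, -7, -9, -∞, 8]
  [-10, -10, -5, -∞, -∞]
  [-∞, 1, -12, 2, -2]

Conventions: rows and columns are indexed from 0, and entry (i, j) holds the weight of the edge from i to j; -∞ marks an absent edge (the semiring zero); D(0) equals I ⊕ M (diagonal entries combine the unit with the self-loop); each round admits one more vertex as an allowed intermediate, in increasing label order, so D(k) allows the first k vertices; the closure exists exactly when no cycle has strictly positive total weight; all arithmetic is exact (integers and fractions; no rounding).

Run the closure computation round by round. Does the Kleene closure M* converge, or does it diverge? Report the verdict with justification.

D(0):
  [0, -20, -13, -10, -2]
  [7, 0, -5, -∞, -16]
  [-∞, -7, 0, -∞, 8]
  [-10, -10, -5, 0, -∞]
  [-∞, 1, -12, 2, 0]
D(1):
  [0, -20, -13, -10, -2]
  [7, 0, -5, -3, 5]
  [-∞, -7, 0, -∞, 8]
  [-10, -10, -5, 0, -12]
  [-∞, 1, -12, 2, 0]
Detection: at round 2, diagonal entry (4, 4) turns strictly positive.
Key observation: the cycle 4->1->0->4 has total weight 1 + 7 + (-2), which is strictly positive.
Answer: DIVERGES — positive cycle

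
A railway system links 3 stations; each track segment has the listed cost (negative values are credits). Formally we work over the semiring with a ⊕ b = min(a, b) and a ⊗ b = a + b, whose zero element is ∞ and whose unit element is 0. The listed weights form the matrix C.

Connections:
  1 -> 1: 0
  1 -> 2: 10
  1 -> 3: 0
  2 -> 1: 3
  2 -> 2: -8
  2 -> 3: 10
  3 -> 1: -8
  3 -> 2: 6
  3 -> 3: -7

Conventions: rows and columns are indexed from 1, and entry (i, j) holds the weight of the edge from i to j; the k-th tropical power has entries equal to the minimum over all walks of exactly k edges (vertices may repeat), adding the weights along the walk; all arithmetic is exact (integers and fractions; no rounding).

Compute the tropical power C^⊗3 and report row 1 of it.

C^⊗2:
  [-8, 2, -7]
  [-5, -16, 2]
  [-15, -2, -14]
C^⊗3:
  [-15, -6, -14]
  [-13, -24, -6]
  [-22, -10, -21]
Answer: row 1 of C^⊗3 = [-15, -6, -14]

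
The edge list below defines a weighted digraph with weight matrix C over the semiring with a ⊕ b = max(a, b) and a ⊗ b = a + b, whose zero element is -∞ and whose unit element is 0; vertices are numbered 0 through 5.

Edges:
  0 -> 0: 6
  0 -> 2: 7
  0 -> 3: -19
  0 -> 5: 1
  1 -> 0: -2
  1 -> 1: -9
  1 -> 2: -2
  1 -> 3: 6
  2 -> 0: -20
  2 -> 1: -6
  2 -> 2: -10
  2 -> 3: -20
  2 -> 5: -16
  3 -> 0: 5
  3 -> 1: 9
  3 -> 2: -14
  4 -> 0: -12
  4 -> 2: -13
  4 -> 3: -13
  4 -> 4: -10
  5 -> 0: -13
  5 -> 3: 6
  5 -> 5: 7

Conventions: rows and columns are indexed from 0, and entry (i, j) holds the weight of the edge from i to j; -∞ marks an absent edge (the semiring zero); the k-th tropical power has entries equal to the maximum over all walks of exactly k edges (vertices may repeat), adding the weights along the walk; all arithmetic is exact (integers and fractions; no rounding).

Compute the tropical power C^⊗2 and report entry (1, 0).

C^⊗2:
  [12, 1, 13, 7, -∞, 8]
  [11, 15, 5, -3, -∞, -1]
  [-8, -11, -8, 0, -∞, -9]
  [11, 0, 12, 15, -∞, 6]
  [-6, -4, -5, -23, -20, -11]
  [11, 15, -6, 13, -∞, 14]
Key observation: the optimum is the walk 1->3->0, with weight 6 + 5 = 11.
Optimal value attained by: walk 1->3->0.
Answer: (C^⊗2)[1][0] = 11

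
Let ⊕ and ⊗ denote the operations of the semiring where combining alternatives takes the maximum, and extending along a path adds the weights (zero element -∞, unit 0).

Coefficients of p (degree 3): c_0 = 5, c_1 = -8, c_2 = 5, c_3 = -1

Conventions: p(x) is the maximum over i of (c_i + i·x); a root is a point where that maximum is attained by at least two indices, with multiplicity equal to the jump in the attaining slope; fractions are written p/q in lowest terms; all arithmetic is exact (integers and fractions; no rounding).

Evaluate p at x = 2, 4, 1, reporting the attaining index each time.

p(2) = max(5+0·2=5, -8+1·2=-6, 5+2·2=9, -1+3·2=5) = 9 (attained by i=2)
p(4) = max(5+0·4=5, -8+1·4=-4, 5+2·4=13, -1+3·4=11) = 13 (attained by i=2)
p(1) = max(5+0·1=5, -8+1·1=-7, 5+2·1=7, -1+3·1=2) = 7 (attained by i=2)
Answer: p(2) = 9; p(4) = 13; p(1) = 7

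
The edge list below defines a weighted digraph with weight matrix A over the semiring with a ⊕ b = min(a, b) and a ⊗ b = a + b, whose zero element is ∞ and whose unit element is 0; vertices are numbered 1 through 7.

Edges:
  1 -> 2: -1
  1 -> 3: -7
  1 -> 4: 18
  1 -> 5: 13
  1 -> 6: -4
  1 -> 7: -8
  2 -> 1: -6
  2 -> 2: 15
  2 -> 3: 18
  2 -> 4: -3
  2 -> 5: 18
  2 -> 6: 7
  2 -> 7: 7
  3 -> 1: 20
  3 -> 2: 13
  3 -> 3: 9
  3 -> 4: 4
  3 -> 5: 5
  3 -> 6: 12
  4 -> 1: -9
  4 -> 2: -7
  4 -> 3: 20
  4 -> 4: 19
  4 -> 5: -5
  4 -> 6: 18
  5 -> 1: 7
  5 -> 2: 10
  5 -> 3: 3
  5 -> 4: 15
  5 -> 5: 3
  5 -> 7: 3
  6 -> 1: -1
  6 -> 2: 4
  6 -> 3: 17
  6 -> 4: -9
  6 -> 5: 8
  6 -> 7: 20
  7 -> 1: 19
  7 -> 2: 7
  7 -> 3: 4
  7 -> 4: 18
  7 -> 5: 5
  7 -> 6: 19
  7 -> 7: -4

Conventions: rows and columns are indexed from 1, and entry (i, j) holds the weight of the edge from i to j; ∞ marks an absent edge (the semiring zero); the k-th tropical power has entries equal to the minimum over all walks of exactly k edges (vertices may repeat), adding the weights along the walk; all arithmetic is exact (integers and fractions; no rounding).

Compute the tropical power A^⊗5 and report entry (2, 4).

A^⊗2:
  [-7, -1, -4, -13, -3, 5, -12]
  [-12, -10, -13, -2, -8, -10, -14]
  [-5, -3, 8, 3, -1, 16, 8]
  [-13, -10, -16, -10, -2, -13, -17]
  [4, 6, 0, 7, 6, 3, -1]
  [-18, -16, -8, 1, -14, -5, -9]
  [1, 3, 0, 4, 1, 14, -8]
A^⊗3:
  [-22, -20, -14, -4, -18, -11, -16]
  [-16, -13, -19, -19, -9, -16, -20]
  [-9, -6, -12, -6, -2, -9, -13]
  [-19, -17, -20, -22, -15, -17, -21]
  [-2, 0, -3, -6, 2, 0, -5]
  [-22, -19, -25, -19, -11, -22, -26]
  [-5, -3, -6, 0, -3, -3, -12]
A^⊗4:
  [-26, -23, -29, -23, -15, -26, -30]
  [-28, -26, -23, -25, -24, -20, -24]
  [-15, -13, -16, -18, -11, -13, -17]
  [-31, -29, -26, -26, -27, -23, -27]
  [-15, -13, -9, -9, -11, -6, -10]
  [-28, -26, -29, -31, -24, -26, -30]
  [-9, -7, -12, -12, -7, -9, -16]
A^⊗5:
  [-32, -30, -33, -35, -28, -30, -34]
  [-34, -32, -35, -29, -30, -32, -36]
  [-27, -25, -22, -22, -23, -19, -23]
  [-35, -33, -38, -32, -31, -35, -39]
  [-19, -16, -22, -16, -14, -19, -23]
  [-40, -38, -35, -35, -36, -32, -36]
  [-21, -19, -16, -18, -17, -13, -20]
Key observation: the optimum is the walk 2->1->6->4->2->4, with weight (-6) + (-4) + (-9) + (-7) + (-3) = -29.
Optimal value attained by: walk 2->1->6->4->2->4.
Answer: (A^⊗5)[2][4] = -29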